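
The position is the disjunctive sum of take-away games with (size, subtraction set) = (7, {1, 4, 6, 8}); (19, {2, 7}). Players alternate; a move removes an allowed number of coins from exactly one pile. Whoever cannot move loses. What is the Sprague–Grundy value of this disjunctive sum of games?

Pile A, S = {1, 4, 6, 8}:
n : 0 1 2 3 4 5 6 7
G : 0 1 0 1 2 0 1 0
G_A(7) = 0.
Pile B, S = {2, 7}:
n :  0  1  2  3  4  5  6  7  8  9 10 11 12 13 14 15 16 17 18 19
G :  0  0  1  1  0  0  1  1  2  0  0  1  1  0  0  1  1  2  0  0
G_B(19) = 0.
Combined Grundy value = 0 ⊕ 0 = 0.

0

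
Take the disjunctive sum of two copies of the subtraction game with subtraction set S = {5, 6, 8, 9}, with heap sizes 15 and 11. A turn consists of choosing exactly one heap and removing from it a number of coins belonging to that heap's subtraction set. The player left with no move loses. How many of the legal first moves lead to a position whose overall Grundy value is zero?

3

All heaps use S = {5, 6, 8, 9}:
G(0) = 0
G(1) = mex{} = 0
G(2) = mex{} = 0
G(3) = mex{} = 0
G(4) = mex{} = 0
G(5) = mex{0} = 1
G(6) = mex{0,0} = 1
G(7) = mex{0,0} = 1
G(8) = mex{0,0,0} = 1
G(9) = mex{0,0,0,0} = 1
G(10) = mex{1,0,0,0} = 2
G(11) = mex{1,1,0,0} = 2
G(12) = mex{1,1,0,0} = 2
G(13) = mex{1,1,1,0} = 2
G(14) = mex{1,1,1,1} = 0
G(15) = mex{2,1,1,1} = 0
Heap A: G(15) = 0.
Heap B: G(11) = 2.
Combined Grundy value = 0 ⊕ 2 = 2.
A winning move leaves total XOR = 0, i.e. changes one component's Grundy value g to g ⊕ X where X is the current total.
Heap A: need g' = 0⊕2 = 2. Options: 15−5→G=2, 15−6→G=1, 15−8→G=1, 15−9→G=1. Hits: 1.
Heap B: need g' = 2⊕2 = 0. Options: 11−5→G=1, 11−6→G=1, 11−8→G=0, 11−9→G=0. Hits: 2.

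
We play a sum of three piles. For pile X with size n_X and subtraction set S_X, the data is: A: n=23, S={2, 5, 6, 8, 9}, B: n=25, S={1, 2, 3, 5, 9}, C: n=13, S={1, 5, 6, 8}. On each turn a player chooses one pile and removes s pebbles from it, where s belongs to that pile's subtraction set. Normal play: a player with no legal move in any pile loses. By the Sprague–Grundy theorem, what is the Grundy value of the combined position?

Pile A, S = {2, 5, 6, 8, 9}:
n :  0  1  2  3  4  5  6  7  8  9 10 11 12 13 14 15 16 17 18 19 20 21 22 23
G :  0  0  1  1  0  2  1  3  2  2  3  0  2  1  0  0  1  1  0  2  1  3  2  2
G_A(23) = 2.
Pile B, S = {1, 2, 3, 5, 9}:
n :  0  1  2  3  4  5  6  7  8  9 10 11 12 13 14 15 16 17 18 19 20 21 22 23 24 25
G :  0  1  2  3  0  1  2  3  0  1  2  3  0  1  2  3  0  1  2  3  0  1  2  3  0  1
G_B(25) = 1.
Pile C, S = {1, 5, 6, 8}:
n :  0  1  2  3  4  5  6  7  8  9 10 11 12 13
G :  0  1  0  1  0  1  2  3  2  3  2  0  1  0
G_C(13) = 0.
Combined Grundy value = 2 ⊕ 1 ⊕ 0 = 3.

3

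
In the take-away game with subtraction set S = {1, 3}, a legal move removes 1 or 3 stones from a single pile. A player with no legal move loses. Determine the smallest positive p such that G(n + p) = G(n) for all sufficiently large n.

2

n :  0  1  2  3  4  5  6  7  8  9 10 11 12 13 14
G :  0  1  0  1  0  1  0  1  0  1  0  1  0  1  0
G(n+2) = G(n) holds for n = 0,…,2 (a full window of length max(S) = 3), so the sequence is purely periodic with period 2.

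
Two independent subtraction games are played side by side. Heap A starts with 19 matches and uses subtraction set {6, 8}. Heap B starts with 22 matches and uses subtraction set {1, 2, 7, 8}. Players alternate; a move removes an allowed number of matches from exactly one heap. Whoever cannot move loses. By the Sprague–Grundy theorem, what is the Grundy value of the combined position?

Heap A, S = {6, 8}:
G(0) = 0
G(1) = mex{} = 0
G(2) = mex{} = 0
G(3) = mex{} = 0
G(4) = mex{} = 0
G(5) = mex{} = 0
G(6) = mex{0} = 1
G(7) = mex{0} = 1
G(8) = mex{0,0} = 1
G(9) = mex{0,0} = 1
G(10) = mex{0,0} = 1
G(11) = mex{0,0} = 1
G(12) = mex{1,0} = 2
G(13) = mex{1,0} = 2
G(14) = mex{1,1} = 0
G(15) = mex{1,1} = 0
G(16) = mex{1,1} = 0
G(17) = mex{1,1} = 0
G(18) = mex{2,1} = 0
G(19) = mex{2,1} = 0
G_A(19) = 0.
Heap B, S = {1, 2, 7, 8}:
n :  0  1  2  3  4  5  6  7  8  9 10 11 12 13 14 15 16 17 18 19 20 21 22
G :  0  1  2  0  1  2  0  1  2  0  1  2  0  1  2  0  1  2  0  1  2  0  1
G_B(22) = 1.
Combined Grundy value = 0 ⊕ 1 = 1.

1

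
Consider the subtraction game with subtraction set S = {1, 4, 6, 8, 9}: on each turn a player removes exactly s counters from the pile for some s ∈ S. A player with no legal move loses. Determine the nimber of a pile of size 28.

G(0) = 0
G(1) = mex{0} = 1
G(2) = mex{1} = 0
G(3) = mex{0} = 1
G(4) = mex{1,0} = 2
G(5) = mex{2,1} = 0
G(6) = mex{0,0,0} = 1
G(7) = mex{1,1,1} = 0
G(8) = mex{0,2,0,0} = 1
G(9) = mex{1,0,1,1,0} = 2
G(10) = mex{2,1,2,0,1} = 3
G(11) = mex{3,0,0,1,0} = 2
G(12) = mex{2,1,1,2,1} = 0
G(13) = mex{0,2,0,0,2} = 1
G(14) = mex{1,3,1,1,0} = 2
G(15) = mex{2,2,2,0,1} = 3
G(16) = mex{3,0,3,1,0} = 2
G(17) = mex{2,1,2,2,1} = 0
G(18) = mex{0,2,0,3,2} = 1
G(19) = mex{1,3,1,2,3} = 0
G(20) = mex{0,2,2,0,2} = 1
G(21) = mex{1,0,3,1,0} = 2
G(22) = mex{2,1,2,2,1} = 0
G(23) = mex{0,0,0,3,2} = 1
G(24) = mex{1,1,1,2,3} = 0
G(25) = mex{0,2,0,0,2} = 1
G(26) = mex{1,0,1,1,0} = 2
G(27) = mex{2,1,2,0,1} = 3
G(28) = mex{3,0,0,1,0} = 2

2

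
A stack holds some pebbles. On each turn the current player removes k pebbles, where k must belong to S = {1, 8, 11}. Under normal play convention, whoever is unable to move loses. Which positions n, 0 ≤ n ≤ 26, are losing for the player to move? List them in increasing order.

n :  0  1  2  3  4  5  6  7  8  9 10 11 12 13 14 15 16 17 18 19 20 21 22 23 24 25 26
G :  0  1  0  1  0  1  0  1  2  0  1  2  3  2  3  2  0  1  0  1  2  0  1  0  1  0  1
P-positions are exactly the n with G(n) = 0.

0, 2, 4, 6, 9, 16, 18, 21, 23, 25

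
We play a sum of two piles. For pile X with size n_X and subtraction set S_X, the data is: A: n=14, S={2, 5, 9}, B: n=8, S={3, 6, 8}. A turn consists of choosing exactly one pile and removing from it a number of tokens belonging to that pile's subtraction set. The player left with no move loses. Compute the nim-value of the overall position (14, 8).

2

Pile A, S = {2, 5, 9}:
n :  0  1  2  3  4  5  6  7  8  9 10 11 12 13 14
G :  0  0  1  1  0  2  1  0  0  1  1  0  2  1  0
G_A(14) = 0.
Pile B, S = {3, 6, 8}:
n : 0 1 2 3 4 5 6 7 8
G : 0 0 0 1 1 1 2 2 2
G_B(8) = 2.
Combined Grundy value = 0 ⊕ 2 = 2.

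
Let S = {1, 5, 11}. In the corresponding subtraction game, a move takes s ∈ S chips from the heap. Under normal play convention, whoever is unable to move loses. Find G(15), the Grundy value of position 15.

G(0) = 0
G(1) = mex{0} = 1
G(2) = mex{1} = 0
G(3) = mex{0} = 1
G(4) = mex{1} = 0
G(5) = mex{0,0} = 1
G(6) = mex{1,1} = 0
G(7) = mex{0,0} = 1
G(8) = mex{1,1} = 0
G(9) = mex{0,0} = 1
G(10) = mex{1,1} = 0
G(11) = mex{0,0,0} = 1
G(12) = mex{1,1,1} = 0
G(13) = mex{0,0,0} = 1
G(14) = mex{1,1,1} = 0
G(15) = mex{0,0,0} = 1

1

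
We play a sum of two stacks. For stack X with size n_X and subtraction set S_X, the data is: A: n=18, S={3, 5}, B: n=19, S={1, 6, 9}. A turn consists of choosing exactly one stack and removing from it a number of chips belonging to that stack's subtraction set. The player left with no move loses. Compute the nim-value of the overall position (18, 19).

Stack A, S = {3, 5}:
G(0) = 0
G(1) = mex{} = 0
G(2) = mex{} = 0
G(3) = mex{0} = 1
G(4) = mex{0} = 1
G(5) = mex{0,0} = 1
G(6) = mex{1,0} = 2
G(7) = mex{1,0} = 2
G(8) = mex{1,1} = 0
G(9) = mex{2,1} = 0
G(10) = mex{2,1} = 0
G(11) = mex{0,2} = 1
G(12) = mex{0,2} = 1
G(13) = mex{0,0} = 1
G(14) = mex{1,0} = 2
G(15) = mex{1,0} = 2
G(16) = mex{1,1} = 0
G(17) = mex{2,1} = 0
G(18) = mex{2,1} = 0
G_A(18) = 0.
Stack B, S = {1, 6, 9}:
G(0) = 0
G(1) = mex{0} = 1
G(2) = mex{1} = 0
G(3) = mex{0} = 1
G(4) = mex{1} = 0
G(5) = mex{0} = 1
G(6) = mex{1,0} = 2
G(7) = mex{2,1} = 0
G(8) = mex{0,0} = 1
G(9) = mex{1,1,0} = 2
G(10) = mex{2,0,1} = 3
G(11) = mex{3,1,0} = 2
G(12) = mex{2,2,1} = 0
G(13) = mex{0,0,0} = 1
G(14) = mex{1,1,1} = 0
G(15) = mex{0,2,2} = 1
G(16) = mex{1,3,0} = 2
G(17) = mex{2,2,1} = 0
G(18) = mex{0,0,2} = 1
G(19) = mex{1,1,3} = 0
G_B(19) = 0.
Combined Grundy value = 0 ⊕ 0 = 0.

0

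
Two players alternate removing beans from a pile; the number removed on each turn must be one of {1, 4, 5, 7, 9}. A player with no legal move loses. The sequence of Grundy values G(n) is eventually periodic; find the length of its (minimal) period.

n :  0  1  2  3  4  5  6  7  8  9 10 11 12 13 14 15 16 17 18
G :  0  1  0  1  2  3  2  3  0  1  0  1  2  3  2  3  0  1  0
G(n+8) = G(n) holds for n = 0,…,8 (a full window of length max(S) = 9), so the sequence is purely periodic with period 8.

8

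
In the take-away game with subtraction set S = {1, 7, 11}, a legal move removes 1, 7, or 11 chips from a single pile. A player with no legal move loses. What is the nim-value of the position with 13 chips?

1

G(0) = 0
G(1) = mex{0} = 1
G(2) = mex{1} = 0
G(3) = mex{0} = 1
G(4) = mex{1} = 0
G(5) = mex{0} = 1
G(6) = mex{1} = 0
G(7) = mex{0,0} = 1
G(8) = mex{1,1} = 0
G(9) = mex{0,0} = 1
G(10) = mex{1,1} = 0
G(11) = mex{0,0,0} = 1
G(12) = mex{1,1,1} = 0
G(13) = mex{0,0,0} = 1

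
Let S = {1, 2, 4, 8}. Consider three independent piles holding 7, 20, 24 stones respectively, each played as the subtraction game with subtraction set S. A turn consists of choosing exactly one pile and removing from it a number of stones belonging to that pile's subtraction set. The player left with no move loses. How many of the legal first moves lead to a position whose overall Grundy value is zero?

3

All piles use S = {1, 2, 4, 8}:
n :  0  1  2  3  4  5  6  7  8  9 10 11 12 13 14 15 16 17 18 19 20 21 22 23 24
G :  0  1  2  0  1  2  0  1  2  0  1  2  0  1  2  0  1  2  0  1  2  0  1  2  0
Pile A: G(7) = 1.
Pile B: G(20) = 2.
Pile C: G(24) = 0.
Combined Grundy value = 1 ⊕ 2 ⊕ 0 = 3.
A winning move leaves total XOR = 0, i.e. changes one component's Grundy value g to g ⊕ X where X is the current total.
Pile A: need g' = 1⊕3 = 2. Options: 7−1→G=0, 7−2→G=2, 7−4→G=0. Hits: 1.
Pile B: need g' = 2⊕3 = 1. Options: 20−1→G=1, 20−2→G=0, 20−4→G=1, 20−8→G=0. Hits: 2.
Pile C: need g' = 0⊕3 = 3. Options: 24−1→G=2, 24−2→G=1, 24−4→G=2, 24−8→G=1. Hits: 0.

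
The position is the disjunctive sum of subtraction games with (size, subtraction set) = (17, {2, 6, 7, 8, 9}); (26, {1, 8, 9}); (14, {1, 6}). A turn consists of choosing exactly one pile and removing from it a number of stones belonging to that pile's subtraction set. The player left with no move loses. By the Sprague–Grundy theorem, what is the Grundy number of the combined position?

3

Pile A, S = {2, 6, 7, 8, 9}:
n :  0  1  2  3  4  5  6  7  8  9 10 11 12 13 14 15 16 17
G :  0  0  1  1  0  0  1  1  2  2  3  3  2  2  3  0  0  1
G_A(17) = 1.
Pile B, S = {1, 8, 9}:
n :  0  1  2  3  4  5  6  7  8  9 10 11 12 13 14 15 16 17 18 19 20 21 22 23 24 25 26
G :  0  1  0  1  0  1  0  1  2  3  2  3  2  3  2  3  0  1  0  1  0  1  0  1  2  3  2
G_B(26) = 2.
Pile C, S = {1, 6}:
n :  0  1  2  3  4  5  6  7  8  9 10 11 12 13 14
G :  0  1  0  1  0  1  2  0  1  0  1  0  1  2  0
G_C(14) = 0.
Combined Grundy value = 1 ⊕ 2 ⊕ 0 = 3.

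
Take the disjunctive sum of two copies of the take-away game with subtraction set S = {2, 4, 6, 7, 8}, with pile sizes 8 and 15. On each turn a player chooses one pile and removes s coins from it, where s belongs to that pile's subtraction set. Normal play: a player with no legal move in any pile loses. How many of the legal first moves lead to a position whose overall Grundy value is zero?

All piles use S = {2, 4, 6, 7, 8}:
G(0) = 0
G(1) = mex{} = 0
G(2) = mex{0} = 1
G(3) = mex{0} = 1
G(4) = mex{1,0} = 2
G(5) = mex{1,0} = 2
G(6) = mex{2,1,0} = 3
G(7) = mex{2,1,0,0} = 3
G(8) = mex{3,2,1,0,0} = 4
G(9) = mex{3,2,1,1,0} = 4
G(10) = mex{4,3,2,1,1} = 0
G(11) = mex{4,3,2,2,1} = 0
G(12) = mex{0,4,3,2,2} = 1
G(13) = mex{0,4,3,3,2} = 1
G(14) = mex{1,0,4,3,3} = 2
G(15) = mex{1,0,4,4,3} = 2
Pile A: G(8) = 4.
Pile B: G(15) = 2.
Combined Grundy value = 4 ⊕ 2 = 6.
A winning move leaves total XOR = 0, i.e. changes one component's Grundy value g to g ⊕ X where X is the current total.
Pile A: need g' = 4⊕6 = 2. Options: 8−2→G=3, 8−4→G=2, 8−6→G=1, 8−7→G=0, 8−8→G=0. Hits: 1.
Pile B: need g' = 2⊕6 = 4. Options: 15−2→G=1, 15−4→G=0, 15−6→G=4, 15−7→G=4, 15−8→G=3. Hits: 2.

3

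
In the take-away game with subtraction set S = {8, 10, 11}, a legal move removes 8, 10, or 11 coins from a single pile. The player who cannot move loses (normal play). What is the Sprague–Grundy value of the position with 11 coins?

G(0) = 0
G(1) = mex{} = 0
G(2) = mex{} = 0
G(3) = mex{} = 0
G(4) = mex{} = 0
G(5) = mex{} = 0
G(6) = mex{} = 0
G(7) = mex{} = 0
G(8) = mex{0} = 1
G(9) = mex{0} = 1
G(10) = mex{0,0} = 1
G(11) = mex{0,0,0} = 1

1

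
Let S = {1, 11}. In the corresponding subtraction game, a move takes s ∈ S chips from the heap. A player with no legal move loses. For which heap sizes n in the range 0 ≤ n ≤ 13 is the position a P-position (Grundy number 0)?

0, 2, 4, 6, 8, 10, 12

n :  0  1  2  3  4  5  6  7  8  9 10 11 12 13
G :  0  1  0  1  0  1  0  1  0  1  0  1  0  1
P-positions are exactly the n with G(n) = 0.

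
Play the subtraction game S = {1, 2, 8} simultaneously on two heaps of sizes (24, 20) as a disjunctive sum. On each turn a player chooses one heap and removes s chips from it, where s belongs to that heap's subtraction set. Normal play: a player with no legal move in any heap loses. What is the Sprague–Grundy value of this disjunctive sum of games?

All heaps use S = {1, 2, 8}:
n :  0  1  2  3  4  5  6  7  8  9 10 11 12 13 14 15 16 17 18 19 20 21 22 23 24
G :  0  1  2  0  1  2  0  1  2  0  1  2  0  1  2  0  1  2  0  1  2  0  1  2  0
Heap A: G(24) = 0.
Heap B: G(20) = 2.
Combined Grundy value = 0 ⊕ 2 = 2.

2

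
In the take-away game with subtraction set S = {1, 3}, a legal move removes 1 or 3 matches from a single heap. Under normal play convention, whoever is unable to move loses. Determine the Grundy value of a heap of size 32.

0

n :  0  1  2  3  4  5  6  7  8  9 10 11 12 13 14 15 16 17 18 19 20 21 22 23 24 25 26 27 28 29 30 31 32
G :  0  1  0  1  0  1  0  1  0  1  0  1  0  1  0  1  0  1  0  1  0  1  0  1  0  1  0  1  0  1  0  1  0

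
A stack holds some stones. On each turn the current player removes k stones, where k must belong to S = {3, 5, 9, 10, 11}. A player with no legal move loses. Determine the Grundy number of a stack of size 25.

n :  0  1  2  3  4  5  6  7  8  9 10 11 12 13 14 15 16 17 18 19 20 21 22 23 24 25
G :  0  0  0  1  1  1  2  2  0  3  3  1  4  2  0  0  0  1  1  1  2  2  0  3  3  1

1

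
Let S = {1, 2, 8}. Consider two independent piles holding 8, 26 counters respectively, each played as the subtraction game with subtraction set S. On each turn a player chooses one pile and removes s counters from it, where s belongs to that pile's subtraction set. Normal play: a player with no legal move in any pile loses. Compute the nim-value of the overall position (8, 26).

All piles use S = {1, 2, 8}:
G(0) = 0
G(1) = mex{0} = 1
G(2) = mex{1,0} = 2
G(3) = mex{2,1} = 0
G(4) = mex{0,2} = 1
G(5) = mex{1,0} = 2
G(6) = mex{2,1} = 0
G(7) = mex{0,2} = 1
G(8) = mex{1,0,0} = 2
G(9) = mex{2,1,1} = 0
G(10) = mex{0,2,2} = 1
G(11) = mex{1,0,0} = 2
G(12) = mex{2,1,1} = 0
G(13) = mex{0,2,2} = 1
G(14) = mex{1,0,0} = 2
G(15) = mex{2,1,1} = 0
G(16) = mex{0,2,2} = 1
G(17) = mex{1,0,0} = 2
G(18) = mex{2,1,1} = 0
G(19) = mex{0,2,2} = 1
G(20) = mex{1,0,0} = 2
G(21) = mex{2,1,1} = 0
G(22) = mex{0,2,2} = 1
G(23) = mex{1,0,0} = 2
G(24) = mex{2,1,1} = 0
G(25) = mex{0,2,2} = 1
G(26) = mex{1,0,0} = 2
Pile A: G(8) = 2.
Pile B: G(26) = 2.
Combined Grundy value = 2 ⊕ 2 = 0.

0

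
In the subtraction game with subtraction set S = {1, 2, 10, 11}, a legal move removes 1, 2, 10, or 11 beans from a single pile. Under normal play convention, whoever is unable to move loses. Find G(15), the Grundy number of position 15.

n :  0  1  2  3  4  5  6  7  8  9 10 11 12 13 14 15
G :  0  1  2  0  1  2  0  1  2  0  1  2  0  1  2  0

0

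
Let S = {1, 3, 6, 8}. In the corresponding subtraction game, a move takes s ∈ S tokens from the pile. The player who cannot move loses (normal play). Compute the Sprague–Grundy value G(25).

n :  0  1  2  3  4  5  6  7  8  9 10 11 12 13 14 15 16 17 18 19 20 21 22 23 24 25
G :  0  1  0  1  0  1  2  3  2  0  1  0  1  0  1  2  3  2  0  1  0  1  0  1  2  3

3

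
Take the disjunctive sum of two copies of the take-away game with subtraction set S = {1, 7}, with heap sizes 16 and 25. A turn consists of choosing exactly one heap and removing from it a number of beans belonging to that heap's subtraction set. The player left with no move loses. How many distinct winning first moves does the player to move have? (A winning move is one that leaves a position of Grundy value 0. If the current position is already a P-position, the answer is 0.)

4

All heaps use S = {1, 7}:
n :  0  1  2  3  4  5  6  7  8  9 10 11 12 13 14 15 16 17 18 19 20 21 22 23 24 25
G :  0  1  0  1  0  1  0  1  0  1  0  1  0  1  0  1  0  1  0  1  0  1  0  1  0  1
Heap A: G(16) = 0.
Heap B: G(25) = 1.
Combined Grundy value = 0 ⊕ 1 = 1.
A winning move leaves total XOR = 0, i.e. changes one component's Grundy value g to g ⊕ X where X is the current total.
Heap A: need g' = 0⊕1 = 1. Options: 16−1→G=1, 16−7→G=1. Hits: 2.
Heap B: need g' = 1⊕1 = 0. Options: 25−1→G=0, 25−7→G=0. Hits: 2.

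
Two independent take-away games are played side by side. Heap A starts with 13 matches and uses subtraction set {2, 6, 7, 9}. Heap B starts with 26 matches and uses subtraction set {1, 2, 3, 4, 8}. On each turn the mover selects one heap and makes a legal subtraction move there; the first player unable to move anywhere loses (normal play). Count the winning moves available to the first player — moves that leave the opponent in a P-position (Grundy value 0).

Heap A, S = {2, 6, 7, 9}:
n :  0  1  2  3  4  5  6  7  8  9 10 11 12 13
G :  0  0  1  1  0  0  1  1  2  2  3  3  2  2
G_A(13) = 2.
Heap B, S = {1, 2, 3, 4, 8}:
n :  0  1  2  3  4  5  6  7  8  9 10 11 12 13 14 15 16 17 18 19 20 21 22 23 24 25 26
G :  0  1  2  3  4  0  1  2  3  4  0  1  2  3  4  0  1  2  3  4  0  1  2  3  4  0  1
G_B(26) = 1.
Combined Grundy value = 2 ⊕ 1 = 3.
A winning move leaves total XOR = 0, i.e. changes one component's Grundy value g to g ⊕ X where X is the current total.
Heap A: need g' = 2⊕3 = 1. Options: 13−2→G=3, 13−6→G=1, 13−7→G=1, 13−9→G=0. Hits: 2.
Heap B: need g' = 1⊕3 = 2. Options: 26−1→G=0, 26−2→G=4, 26−3→G=3, 26−4→G=2, 26−8→G=3. Hits: 1.

3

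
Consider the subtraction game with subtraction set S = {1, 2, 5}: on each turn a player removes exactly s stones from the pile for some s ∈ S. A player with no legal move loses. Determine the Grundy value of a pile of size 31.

G(0) = 0
G(1) = mex{0} = 1
G(2) = mex{1,0} = 2
G(3) = mex{2,1} = 0
G(4) = mex{0,2} = 1
G(5) = mex{1,0,0} = 2
G(6) = mex{2,1,1} = 0
G(7) = mex{0,2,2} = 1
G(8) = mex{1,0,0} = 2
G(9) = mex{2,1,1} = 0
G(10) = mex{0,2,2} = 1
G(11) = mex{1,0,0} = 2
G(12) = mex{2,1,1} = 0
G(13) = mex{0,2,2} = 1
G(14) = mex{1,0,0} = 2
G(15) = mex{2,1,1} = 0
G(16) = mex{0,2,2} = 1
G(17) = mex{1,0,0} = 2
G(18) = mex{2,1,1} = 0
G(19) = mex{0,2,2} = 1
G(20) = mex{1,0,0} = 2
G(21) = mex{2,1,1} = 0
G(22) = mex{0,2,2} = 1
G(23) = mex{1,0,0} = 2
G(24) = mex{2,1,1} = 0
G(25) = mex{0,2,2} = 1
G(26) = mex{1,0,0} = 2
G(27) = mex{2,1,1} = 0
G(28) = mex{0,2,2} = 1
G(29) = mex{1,0,0} = 2
G(30) = mex{2,1,1} = 0
G(31) = mex{0,2,2} = 1

1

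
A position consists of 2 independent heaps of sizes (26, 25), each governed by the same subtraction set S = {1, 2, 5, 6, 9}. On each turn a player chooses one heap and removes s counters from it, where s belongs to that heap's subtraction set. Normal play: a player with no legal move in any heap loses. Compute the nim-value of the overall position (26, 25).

3

All heaps use S = {1, 2, 5, 6, 9}:
n :  0  1  2  3  4  5  6  7  8  9 10 11 12 13 14 15 16 17 18 19 20 21 22 23 24 25 26
G :  0  1  2  0  1  2  3  0  1  2  0  1  2  3  0  1  2  0  1  2  3  0  1  2  0  1  2
Heap A: G(26) = 2.
Heap B: G(25) = 1.
Combined Grundy value = 2 ⊕ 1 = 3.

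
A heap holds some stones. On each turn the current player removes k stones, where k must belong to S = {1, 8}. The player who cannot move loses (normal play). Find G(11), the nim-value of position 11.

n :  0  1  2  3  4  5  6  7  8  9 10 11
G :  0  1  0  1  0  1  0  1  2  0  1  0

0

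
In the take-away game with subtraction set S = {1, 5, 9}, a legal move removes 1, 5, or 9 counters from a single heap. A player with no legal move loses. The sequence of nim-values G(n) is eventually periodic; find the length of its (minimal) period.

n :  0  1  2  3  4  5  6  7  8  9 10 11 12 13 14
G :  0  1  0  1  0  1  0  1  0  1  0  1  0  1  0
G(n+2) = G(n) holds for n = 0,…,8 (a full window of length max(S) = 9), so the sequence is purely periodic with period 2.

2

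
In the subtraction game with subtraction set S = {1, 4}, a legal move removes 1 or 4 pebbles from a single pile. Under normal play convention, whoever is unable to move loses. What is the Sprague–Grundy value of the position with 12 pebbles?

G(0) = 0
G(1) = mex{0} = 1
G(2) = mex{1} = 0
G(3) = mex{0} = 1
G(4) = mex{1,0} = 2
G(5) = mex{2,1} = 0
G(6) = mex{0,0} = 1
G(7) = mex{1,1} = 0
G(8) = mex{0,2} = 1
G(9) = mex{1,0} = 2
G(10) = mex{2,1} = 0
G(11) = mex{0,0} = 1
G(12) = mex{1,1} = 0

0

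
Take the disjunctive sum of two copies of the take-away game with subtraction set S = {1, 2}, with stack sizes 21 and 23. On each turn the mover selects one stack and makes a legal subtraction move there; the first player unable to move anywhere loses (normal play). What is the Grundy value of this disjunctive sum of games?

All stacks use S = {1, 2}:
n :  0  1  2  3  4  5  6  7  8  9 10 11 12 13 14 15 16 17 18 19 20 21 22 23
G :  0  1  2  0  1  2  0  1  2  0  1  2  0  1  2  0  1  2  0  1  2  0  1  2
Stack A: G(21) = 0.
Stack B: G(23) = 2.
Combined Grundy value = 0 ⊕ 2 = 2.

2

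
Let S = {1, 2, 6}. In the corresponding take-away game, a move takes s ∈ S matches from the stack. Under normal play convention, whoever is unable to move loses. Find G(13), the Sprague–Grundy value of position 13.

n :  0  1  2  3  4  5  6  7  8  9 10 11 12 13
G :  0  1  2  0  1  2  3  0  1  2  0  1  2  3

3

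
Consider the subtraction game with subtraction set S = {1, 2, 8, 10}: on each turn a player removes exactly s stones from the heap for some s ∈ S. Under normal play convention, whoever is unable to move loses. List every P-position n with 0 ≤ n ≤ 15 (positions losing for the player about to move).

0, 3, 6, 9, 12, 15

G(0) = 0
G(1) = mex{0} = 1
G(2) = mex{1,0} = 2
G(3) = mex{2,1} = 0
G(4) = mex{0,2} = 1
G(5) = mex{1,0} = 2
G(6) = mex{2,1} = 0
G(7) = mex{0,2} = 1
G(8) = mex{1,0,0} = 2
G(9) = mex{2,1,1} = 0
G(10) = mex{0,2,2,0} = 1
G(11) = mex{1,0,0,1} = 2
G(12) = mex{2,1,1,2} = 0
G(13) = mex{0,2,2,0} = 1
G(14) = mex{1,0,0,1} = 2
G(15) = mex{2,1,1,2} = 0
P-positions are exactly the n with G(n) = 0.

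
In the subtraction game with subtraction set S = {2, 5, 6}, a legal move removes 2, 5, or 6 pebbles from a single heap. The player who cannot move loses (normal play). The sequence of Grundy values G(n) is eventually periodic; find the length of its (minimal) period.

G(0) = 0
G(1) = mex{} = 0
G(2) = mex{0} = 1
G(3) = mex{0} = 1
G(4) = mex{1} = 0
G(5) = mex{1,0} = 2
G(6) = mex{0,0,0} = 1
G(7) = mex{2,1,0} = 3
G(8) = mex{1,1,1} = 0
G(9) = mex{3,0,1} = 2
G(10) = mex{0,2,0} = 1
G(11) = mex{2,1,2} = 0
G(12) = mex{1,3,1} = 0
G(13) = mex{0,0,3} = 1
G(14) = mex{0,2,0} = 1
G(15) = mex{1,1,2} = 0
G(16) = mex{1,0,1} = 2
G(17) = mex{0,0,0} = 1
G(18) = mex{2,1,0} = 3
G(19) = mex{1,1,1} = 0
G(20) = mex{3,0,1} = 2
G(21) = mex{0,2,0} = 1
G(22) = mex{2,1,2} = 0
G(23) = mex{1,3,1} = 0
G(n+11) = G(n) holds for n = 0,…,5 (a full window of length max(S) = 6), so the sequence is purely periodic with period 11.

11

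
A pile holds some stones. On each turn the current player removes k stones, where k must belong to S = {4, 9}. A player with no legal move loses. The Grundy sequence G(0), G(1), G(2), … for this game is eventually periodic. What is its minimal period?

13

n :  0  1  2  3  4  5  6  7  8  9 10 11 12 13 14 15 16 17 18 19 20 21 22 23 24 25 26 27
G :  0  0  0  0  1  1  1  1  0  2  2  2  1  0  0  0  0  1  1  1  1  0  2  2  2  1  0  0
G(n+13) = G(n) holds for n = 0,…,8 (a full window of length max(S) = 9), so the sequence is purely periodic with period 13.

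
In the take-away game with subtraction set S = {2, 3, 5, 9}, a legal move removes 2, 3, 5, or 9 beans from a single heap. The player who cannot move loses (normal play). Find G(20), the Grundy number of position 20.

3

G(0) = 0
G(1) = mex{} = 0
G(2) = mex{0} = 1
G(3) = mex{0,0} = 1
G(4) = mex{1,0} = 2
G(5) = mex{1,1,0} = 2
G(6) = mex{2,1,0} = 3
G(7) = mex{2,2,1} = 0
G(8) = mex{3,2,1} = 0
G(9) = mex{0,3,2,0} = 1
G(10) = mex{0,0,2,0} = 1
G(11) = mex{1,0,3,1} = 2
G(12) = mex{1,1,0,1} = 2
G(13) = mex{2,1,0,2} = 3
G(14) = mex{2,2,1,2} = 0
G(15) = mex{3,2,1,3} = 0
G(16) = mex{0,3,2,0} = 1
G(17) = mex{0,0,2,0} = 1
G(18) = mex{1,0,3,1} = 2
G(19) = mex{1,1,0,1} = 2
G(20) = mex{2,1,0,2} = 3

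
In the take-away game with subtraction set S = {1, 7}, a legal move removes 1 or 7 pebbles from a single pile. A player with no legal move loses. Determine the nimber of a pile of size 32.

n :  0  1  2  3  4  5  6  7  8  9 10 11 12 13 14 15 16 17 18 19 20 21 22 23 24 25 26 27 28 29 30 31 32
G :  0  1  0  1  0  1  0  1  0  1  0  1  0  1  0  1  0  1  0  1  0  1  0  1  0  1  0  1  0  1  0  1  0

0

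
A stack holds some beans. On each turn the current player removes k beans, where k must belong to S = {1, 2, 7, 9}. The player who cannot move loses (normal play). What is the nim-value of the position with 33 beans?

G(0) = 0
G(1) = mex{0} = 1
G(2) = mex{1,0} = 2
G(3) = mex{2,1} = 0
G(4) = mex{0,2} = 1
G(5) = mex{1,0} = 2
G(6) = mex{2,1} = 0
G(7) = mex{0,2,0} = 1
G(8) = mex{1,0,1} = 2
G(9) = mex{2,1,2,0} = 3
G(10) = mex{3,2,0,1} = 4
G(11) = mex{4,3,1,2} = 0
G(12) = mex{0,4,2,0} = 1
G(13) = mex{1,0,0,1} = 2
G(14) = mex{2,1,1,2} = 0
G(15) = mex{0,2,2,0} = 1
G(16) = mex{1,0,3,1} = 2
G(17) = mex{2,1,4,2} = 0
G(18) = mex{0,2,0,3} = 1
G(19) = mex{1,0,1,4} = 2
G(20) = mex{2,1,2,0} = 3
G(21) = mex{3,2,0,1} = 4
G(22) = mex{4,3,1,2} = 0
G(23) = mex{0,4,2,0} = 1
G(24) = mex{1,0,0,1} = 2
G(25) = mex{2,1,1,2} = 0
G(26) = mex{0,2,2,0} = 1
G(27) = mex{1,0,3,1} = 2
G(28) = mex{2,1,4,2} = 0
G(29) = mex{0,2,0,3} = 1
G(30) = mex{1,0,1,4} = 2
G(31) = mex{2,1,2,0} = 3
G(32) = mex{3,2,0,1} = 4
G(33) = mex{4,3,1,2} = 0

0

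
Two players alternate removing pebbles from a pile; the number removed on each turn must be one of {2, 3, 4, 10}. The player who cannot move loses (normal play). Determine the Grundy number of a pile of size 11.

2

G(0) = 0
G(1) = mex{} = 0
G(2) = mex{0} = 1
G(3) = mex{0,0} = 1
G(4) = mex{1,0,0} = 2
G(5) = mex{1,1,0} = 2
G(6) = mex{2,1,1} = 0
G(7) = mex{2,2,1} = 0
G(8) = mex{0,2,2} = 1
G(9) = mex{0,0,2} = 1
G(10) = mex{1,0,0,0} = 2
G(11) = mex{1,1,0,0} = 2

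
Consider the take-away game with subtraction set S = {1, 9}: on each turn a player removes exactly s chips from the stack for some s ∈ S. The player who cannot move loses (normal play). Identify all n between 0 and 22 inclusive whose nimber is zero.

n :  0  1  2  3  4  5  6  7  8  9 10 11 12 13 14 15 16 17 18 19 20 21 22
G :  0  1  0  1  0  1  0  1  0  1  0  1  0  1  0  1  0  1  0  1  0  1  0
P-positions are exactly the n with G(n) = 0.

0, 2, 4, 6, 8, 10, 12, 14, 16, 18, 20, 22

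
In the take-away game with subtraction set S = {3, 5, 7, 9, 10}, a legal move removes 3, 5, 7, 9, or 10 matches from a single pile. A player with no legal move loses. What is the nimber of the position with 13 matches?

0

G(0) = 0
G(1) = mex{} = 0
G(2) = mex{} = 0
G(3) = mex{0} = 1
G(4) = mex{0} = 1
G(5) = mex{0,0} = 1
G(6) = mex{1,0} = 2
G(7) = mex{1,0,0} = 2
G(8) = mex{1,1,0} = 2
G(9) = mex{2,1,0,0} = 3
G(10) = mex{2,1,1,0,0} = 3
G(11) = mex{2,2,1,0,0} = 3
G(12) = mex{3,2,1,1,0} = 4
G(13) = mex{3,2,2,1,1} = 0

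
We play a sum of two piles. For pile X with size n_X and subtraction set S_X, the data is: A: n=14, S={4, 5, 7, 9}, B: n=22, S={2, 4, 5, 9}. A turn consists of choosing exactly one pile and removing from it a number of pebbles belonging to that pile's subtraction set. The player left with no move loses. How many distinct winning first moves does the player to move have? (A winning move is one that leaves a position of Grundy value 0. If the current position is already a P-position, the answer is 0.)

0

Pile A, S = {4, 5, 7, 9}:
G(0) = 0
G(1) = mex{} = 0
G(2) = mex{} = 0
G(3) = mex{} = 0
G(4) = mex{0} = 1
G(5) = mex{0,0} = 1
G(6) = mex{0,0} = 1
G(7) = mex{0,0,0} = 1
G(8) = mex{1,0,0} = 2
G(9) = mex{1,1,0,0} = 2
G(10) = mex{1,1,0,0} = 2
G(11) = mex{1,1,1,0} = 2
G(12) = mex{2,1,1,0} = 3
G(13) = mex{2,2,1,1} = 0
G(14) = mex{2,2,1,1} = 0
G_A(14) = 0.
Pile B, S = {2, 4, 5, 9}:
G(0) = 0
G(1) = mex{} = 0
G(2) = mex{0} = 1
G(3) = mex{0} = 1
G(4) = mex{1,0} = 2
G(5) = mex{1,0,0} = 2
G(6) = mex{2,1,0} = 3
G(7) = mex{2,1,1} = 0
G(8) = mex{3,2,1} = 0
G(9) = mex{0,2,2,0} = 1
G(10) = mex{0,3,2,0} = 1
G(11) = mex{1,0,3,1} = 2
G(12) = mex{1,0,0,1} = 2
G(13) = mex{2,1,0,2} = 3
G(14) = mex{2,1,1,2} = 0
G(15) = mex{3,2,1,3} = 0
G(16) = mex{0,2,2,0} = 1
G(17) = mex{0,3,2,0} = 1
G(18) = mex{1,0,3,1} = 2
G(19) = mex{1,0,0,1} = 2
G(20) = mex{2,1,0,2} = 3
G(21) = mex{2,1,1,2} = 0
G(22) = mex{3,2,1,3} = 0
G_B(22) = 0.
Combined Grundy value = 0 ⊕ 0 = 0.
A winning move leaves total XOR = 0, i.e. changes one component's Grundy value g to g ⊕ X where X is the current total.
Pile A: target g' = 0⊕0 = 0, but every legal move changes the Grundy value (mex property), so 0 moves.
Pile B: target g' = 0⊕0 = 0, but every legal move changes the Grundy value (mex property), so 0 moves.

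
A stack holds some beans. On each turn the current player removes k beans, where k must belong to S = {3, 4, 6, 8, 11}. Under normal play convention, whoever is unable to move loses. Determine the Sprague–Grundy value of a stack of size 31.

G(0) = 0
G(1) = mex{} = 0
G(2) = mex{} = 0
G(3) = mex{0} = 1
G(4) = mex{0,0} = 1
G(5) = mex{0,0} = 1
G(6) = mex{1,0,0} = 2
G(7) = mex{1,1,0} = 2
G(8) = mex{1,1,0,0} = 2
G(9) = mex{2,1,1,0} = 3
G(10) = mex{2,2,1,0} = 3
G(11) = mex{2,2,1,1,0} = 3
G(12) = mex{3,2,2,1,0} = 4
G(13) = mex{3,3,2,1,0} = 4
G(14) = mex{3,3,2,2,1} = 0
G(15) = mex{4,3,3,2,1} = 0
G(16) = mex{4,4,3,2,1} = 0
G(17) = mex{0,4,3,3,2} = 1
G(18) = mex{0,0,4,3,2} = 1
G(19) = mex{0,0,4,3,2} = 1
G(20) = mex{1,0,0,4,3} = 2
G(21) = mex{1,1,0,4,3} = 2
G(22) = mex{1,1,0,0,3} = 2
G(23) = mex{2,1,1,0,4} = 3
G(24) = mex{2,2,1,0,4} = 3
G(25) = mex{2,2,1,1,0} = 3
G(26) = mex{3,2,2,1,0} = 4
G(27) = mex{3,3,2,1,0} = 4
G(28) = mex{3,3,2,2,1} = 0
G(29) = mex{4,3,3,2,1} = 0
G(30) = mex{4,4,3,2,1} = 0
G(31) = mex{0,4,3,3,2} = 1

1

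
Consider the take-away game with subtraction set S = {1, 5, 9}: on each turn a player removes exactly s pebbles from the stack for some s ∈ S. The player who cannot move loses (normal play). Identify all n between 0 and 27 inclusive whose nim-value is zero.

0, 2, 4, 6, 8, 10, 12, 14, 16, 18, 20, 22, 24, 26

G(0) = 0
G(1) = mex{0} = 1
G(2) = mex{1} = 0
G(3) = mex{0} = 1
G(4) = mex{1} = 0
G(5) = mex{0,0} = 1
G(6) = mex{1,1} = 0
G(7) = mex{0,0} = 1
G(8) = mex{1,1} = 0
G(9) = mex{0,0,0} = 1
G(10) = mex{1,1,1} = 0
G(11) = mex{0,0,0} = 1
G(12) = mex{1,1,1} = 0
G(13) = mex{0,0,0} = 1
G(14) = mex{1,1,1} = 0
G(15) = mex{0,0,0} = 1
G(16) = mex{1,1,1} = 0
G(17) = mex{0,0,0} = 1
G(18) = mex{1,1,1} = 0
G(19) = mex{0,0,0} = 1
G(20) = mex{1,1,1} = 0
G(21) = mex{0,0,0} = 1
G(22) = mex{1,1,1} = 0
G(23) = mex{0,0,0} = 1
G(24) = mex{1,1,1} = 0
G(25) = mex{0,0,0} = 1
G(26) = mex{1,1,1} = 0
G(27) = mex{0,0,0} = 1
P-positions are exactly the n with G(n) = 0.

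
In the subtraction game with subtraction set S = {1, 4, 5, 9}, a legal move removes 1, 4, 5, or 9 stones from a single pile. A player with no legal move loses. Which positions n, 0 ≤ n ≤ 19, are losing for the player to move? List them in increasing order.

0, 2, 8, 10, 16, 18

n :  0  1  2  3  4  5  6  7  8  9 10 11 12 13 14 15 16 17 18 19
G :  0  1  0  1  2  3  2  3  0  1  0  1  2  3  2  3  0  1  0  1
P-positions are exactly the n with G(n) = 0.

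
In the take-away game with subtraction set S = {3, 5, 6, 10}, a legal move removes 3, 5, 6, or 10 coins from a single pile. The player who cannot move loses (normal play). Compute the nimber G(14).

n :  0  1  2  3  4  5  6  7  8  9 10 11 12 13 14
G :  0  0  0  1  1  1  2  2  2  0  3  3  1  0  4

4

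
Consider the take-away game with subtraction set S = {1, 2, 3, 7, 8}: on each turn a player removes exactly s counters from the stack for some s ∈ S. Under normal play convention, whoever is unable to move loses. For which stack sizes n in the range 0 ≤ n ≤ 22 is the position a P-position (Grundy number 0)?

n :  0  1  2  3  4  5  6  7  8  9 10 11 12 13 14 15 16 17 18 19 20 21 22
G :  0  1  2  3  0  1  2  3  4  0  1  2  3  0  1  2  3  4  0  1  2  3  0
P-positions are exactly the n with G(n) = 0.

0, 4, 9, 13, 18, 22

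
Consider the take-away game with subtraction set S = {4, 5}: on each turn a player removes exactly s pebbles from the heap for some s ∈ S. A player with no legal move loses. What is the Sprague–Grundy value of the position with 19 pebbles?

0

n :  0  1  2  3  4  5  6  7  8  9 10 11 12 13 14 15 16 17 18 19
G :  0  0  0  0  1  1  1  1  2  0  0  0  0  1  1  1  1  2  0  0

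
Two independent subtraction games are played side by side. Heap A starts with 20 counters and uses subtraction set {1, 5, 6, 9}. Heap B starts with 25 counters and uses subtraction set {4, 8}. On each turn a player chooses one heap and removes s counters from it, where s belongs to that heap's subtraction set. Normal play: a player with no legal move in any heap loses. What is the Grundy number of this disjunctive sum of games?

2

Heap A, S = {1, 5, 6, 9}:
G(0) = 0
G(1) = mex{0} = 1
G(2) = mex{1} = 0
G(3) = mex{0} = 1
G(4) = mex{1} = 0
G(5) = mex{0,0} = 1
G(6) = mex{1,1,0} = 2
G(7) = mex{2,0,1} = 3
G(8) = mex{3,1,0} = 2
G(9) = mex{2,0,1,0} = 3
G(10) = mex{3,1,0,1} = 2
G(11) = mex{2,2,1,0} = 3
G(12) = mex{3,3,2,1} = 0
G(13) = mex{0,2,3,0} = 1
G(14) = mex{1,3,2,1} = 0
G(15) = mex{0,2,3,2} = 1
G(16) = mex{1,3,2,3} = 0
G(17) = mex{0,0,3,2} = 1
G(18) = mex{1,1,0,3} = 2
G(19) = mex{2,0,1,2} = 3
G(20) = mex{3,1,0,3} = 2
G_A(20) = 2.
Heap B, S = {4, 8}:
n :  0  1  2  3  4  5  6  7  8  9 10 11 12 13 14 15 16 17 18 19 20 21 22 23 24 25
G :  0  0  0  0  1  1  1  1  2  2  2  2  0  0  0  0  1  1  1  1  2  2  2  2  0  0
G_B(25) = 0.
Combined Grundy value = 2 ⊕ 0 = 2.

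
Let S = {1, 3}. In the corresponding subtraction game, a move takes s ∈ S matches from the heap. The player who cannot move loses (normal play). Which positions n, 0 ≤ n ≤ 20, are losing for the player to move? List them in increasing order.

0, 2, 4, 6, 8, 10, 12, 14, 16, 18, 20

G(0) = 0
G(1) = mex{0} = 1
G(2) = mex{1} = 0
G(3) = mex{0,0} = 1
G(4) = mex{1,1} = 0
G(5) = mex{0,0} = 1
G(6) = mex{1,1} = 0
G(7) = mex{0,0} = 1
G(8) = mex{1,1} = 0
G(9) = mex{0,0} = 1
G(10) = mex{1,1} = 0
G(11) = mex{0,0} = 1
G(12) = mex{1,1} = 0
G(13) = mex{0,0} = 1
G(14) = mex{1,1} = 0
G(15) = mex{0,0} = 1
G(16) = mex{1,1} = 0
G(17) = mex{0,0} = 1
G(18) = mex{1,1} = 0
G(19) = mex{0,0} = 1
G(20) = mex{1,1} = 0
P-positions are exactly the n with G(n) = 0.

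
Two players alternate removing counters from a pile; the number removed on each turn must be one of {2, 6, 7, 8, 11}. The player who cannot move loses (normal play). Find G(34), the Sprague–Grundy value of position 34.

4

n :  0  1  2  3  4  5  6  7  8  9 10 11 12 13 14 15 16 17 18 19 20 21 22 23 24 25 26 27 28 29 30 31 32 33 34
G :  0  0  1  1  0  0  1  1  2  2  3  3  2  2  0  3  1  0  0  1  1  4  2  5  3  2  2  0  3  1  0  0  1  1  4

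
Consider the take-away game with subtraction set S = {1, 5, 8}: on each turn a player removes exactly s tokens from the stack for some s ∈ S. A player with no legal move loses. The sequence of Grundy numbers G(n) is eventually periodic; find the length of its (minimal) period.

G(0) = 0
G(1) = mex{0} = 1
G(2) = mex{1} = 0
G(3) = mex{0} = 1
G(4) = mex{1} = 0
G(5) = mex{0,0} = 1
G(6) = mex{1,1} = 0
G(7) = mex{0,0} = 1
G(8) = mex{1,1,0} = 2
G(9) = mex{2,0,1} = 3
G(10) = mex{3,1,0} = 2
G(11) = mex{2,0,1} = 3
G(12) = mex{3,1,0} = 2
G(13) = mex{2,2,1} = 0
G(14) = mex{0,3,0} = 1
G(15) = mex{1,2,1} = 0
G(16) = mex{0,3,2} = 1
G(17) = mex{1,2,3} = 0
G(18) = mex{0,0,2} = 1
G(19) = mex{1,1,3} = 0
G(20) = mex{0,0,2} = 1
G(21) = mex{1,1,0} = 2
G(22) = mex{2,0,1} = 3
G(23) = mex{3,1,0} = 2
G(24) = mex{2,0,1} = 3
G(25) = mex{3,1,0} = 2
G(26) = mex{2,2,1} = 0
G(27) = mex{0,3,0} = 1
G(n+13) = G(n) holds for n = 0,…,7 (a full window of length max(S) = 8), so the sequence is purely periodic with period 13.

13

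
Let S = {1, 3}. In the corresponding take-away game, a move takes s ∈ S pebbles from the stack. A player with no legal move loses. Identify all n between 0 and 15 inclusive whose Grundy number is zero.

0, 2, 4, 6, 8, 10, 12, 14

n :  0  1  2  3  4  5  6  7  8  9 10 11 12 13 14 15
G :  0  1  0  1  0  1  0  1  0  1  0  1  0  1  0  1
P-positions are exactly the n with G(n) = 0.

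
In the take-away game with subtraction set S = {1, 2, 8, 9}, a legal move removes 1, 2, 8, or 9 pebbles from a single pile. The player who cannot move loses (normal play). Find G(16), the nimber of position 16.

G(0) = 0
G(1) = mex{0} = 1
G(2) = mex{1,0} = 2
G(3) = mex{2,1} = 0
G(4) = mex{0,2} = 1
G(5) = mex{1,0} = 2
G(6) = mex{2,1} = 0
G(7) = mex{0,2} = 1
G(8) = mex{1,0,0} = 2
G(9) = mex{2,1,1,0} = 3
G(10) = mex{3,2,2,1} = 0
G(11) = mex{0,3,0,2} = 1
G(12) = mex{1,0,1,0} = 2
G(13) = mex{2,1,2,1} = 0
G(14) = mex{0,2,0,2} = 1
G(15) = mex{1,0,1,0} = 2
G(16) = mex{2,1,2,1} = 0

0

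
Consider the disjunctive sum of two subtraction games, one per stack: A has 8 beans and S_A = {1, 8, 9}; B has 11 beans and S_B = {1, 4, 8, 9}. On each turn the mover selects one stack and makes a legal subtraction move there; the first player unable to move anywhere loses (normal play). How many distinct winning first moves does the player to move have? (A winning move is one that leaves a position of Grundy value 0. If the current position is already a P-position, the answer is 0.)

Stack A, S = {1, 8, 9}:
n : 0 1 2 3 4 5 6 7 8
G : 0 1 0 1 0 1 0 1 2
G_A(8) = 2.
Stack B, S = {1, 4, 8, 9}:
G(0) = 0
G(1) = mex{0} = 1
G(2) = mex{1} = 0
G(3) = mex{0} = 1
G(4) = mex{1,0} = 2
G(5) = mex{2,1} = 0
G(6) = mex{0,0} = 1
G(7) = mex{1,1} = 0
G(8) = mex{0,2,0} = 1
G(9) = mex{1,0,1,0} = 2
G(10) = mex{2,1,0,1} = 3
G(11) = mex{3,0,1,0} = 2
G_B(11) = 2.
Combined Grundy value = 2 ⊕ 2 = 0.
A winning move leaves total XOR = 0, i.e. changes one component's Grundy value g to g ⊕ X where X is the current total.
Stack A: target g' = 2⊕0 = 2, but every legal move changes the Grundy value (mex property), so 0 moves.
Stack B: target g' = 2⊕0 = 2, but every legal move changes the Grundy value (mex property), so 0 moves.

0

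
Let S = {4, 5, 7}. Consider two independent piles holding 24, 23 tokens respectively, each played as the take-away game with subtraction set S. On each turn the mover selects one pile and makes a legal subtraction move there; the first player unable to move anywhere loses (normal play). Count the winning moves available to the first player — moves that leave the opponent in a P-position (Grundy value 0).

All piles use S = {4, 5, 7}:
n :  0  1  2  3  4  5  6  7  8  9 10 11 12 13 14 15 16 17 18 19 20 21 22 23 24
G :  0  0  0  0  1  1  1  1  2  2  2  0  0  0  0  1  1  1  1  2  2  2  0  0  0
Pile A: G(24) = 0.
Pile B: G(23) = 0.
Combined Grundy value = 0 ⊕ 0 = 0.
A winning move leaves total XOR = 0, i.e. changes one component's Grundy value g to g ⊕ X where X is the current total.
Pile A: target g' = 0⊕0 = 0, but every legal move changes the Grundy value (mex property), so 0 moves.
Pile B: target g' = 0⊕0 = 0, but every legal move changes the Grundy value (mex property), so 0 moves.

0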